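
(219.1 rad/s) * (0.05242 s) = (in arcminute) 3.948e+04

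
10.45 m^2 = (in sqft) 112.5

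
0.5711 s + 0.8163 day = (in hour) 19.59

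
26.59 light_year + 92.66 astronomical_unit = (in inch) 9.905e+18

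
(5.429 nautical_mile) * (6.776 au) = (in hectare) 1.019e+12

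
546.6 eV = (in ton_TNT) 2.093e-26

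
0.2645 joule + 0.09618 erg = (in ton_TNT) 6.322e-11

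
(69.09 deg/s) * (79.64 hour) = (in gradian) 2.201e+07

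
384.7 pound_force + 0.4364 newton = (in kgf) 174.5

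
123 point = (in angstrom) 4.339e+08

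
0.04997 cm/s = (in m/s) 0.0004997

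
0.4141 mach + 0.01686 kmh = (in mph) 315.4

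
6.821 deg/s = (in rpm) 1.137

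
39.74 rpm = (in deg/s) 238.4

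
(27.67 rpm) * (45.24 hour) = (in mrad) 4.719e+08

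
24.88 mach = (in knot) 1.647e+04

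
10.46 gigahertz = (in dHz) 1.046e+11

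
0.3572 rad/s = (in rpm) 3.411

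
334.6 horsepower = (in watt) 2.495e+05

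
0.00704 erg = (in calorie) 1.683e-10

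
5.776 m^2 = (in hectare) 0.0005776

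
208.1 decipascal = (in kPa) 0.02081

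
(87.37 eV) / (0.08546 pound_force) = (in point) 1.044e-13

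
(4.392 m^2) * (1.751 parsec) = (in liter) 2.373e+20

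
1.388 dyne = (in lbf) 3.12e-06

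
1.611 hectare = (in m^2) 1.611e+04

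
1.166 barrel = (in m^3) 0.1854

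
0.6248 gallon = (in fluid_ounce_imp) 83.24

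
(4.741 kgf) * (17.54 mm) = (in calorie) 0.1949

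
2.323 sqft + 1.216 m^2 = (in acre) 0.0003538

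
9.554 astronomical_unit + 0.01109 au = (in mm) 1.431e+15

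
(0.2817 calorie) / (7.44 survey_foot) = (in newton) 0.5197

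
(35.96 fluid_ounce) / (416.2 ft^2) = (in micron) 27.5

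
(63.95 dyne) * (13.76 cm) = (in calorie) 2.103e-05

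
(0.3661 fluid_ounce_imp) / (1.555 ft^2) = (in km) 7.2e-08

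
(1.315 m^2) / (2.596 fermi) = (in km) 5.065e+11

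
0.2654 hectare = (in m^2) 2654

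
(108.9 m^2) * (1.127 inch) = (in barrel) 19.61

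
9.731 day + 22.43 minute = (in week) 1.392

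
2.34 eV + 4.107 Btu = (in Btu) 4.107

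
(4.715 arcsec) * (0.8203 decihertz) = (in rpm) 1.791e-05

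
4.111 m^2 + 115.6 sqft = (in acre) 0.00367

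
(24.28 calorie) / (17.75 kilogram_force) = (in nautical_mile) 0.0003151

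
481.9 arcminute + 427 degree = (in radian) 7.593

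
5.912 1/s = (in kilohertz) 0.005912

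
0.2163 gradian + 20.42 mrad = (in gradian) 1.516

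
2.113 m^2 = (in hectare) 0.0002113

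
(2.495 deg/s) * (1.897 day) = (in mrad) 7.137e+06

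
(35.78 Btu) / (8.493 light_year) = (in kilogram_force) 4.791e-14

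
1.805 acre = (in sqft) 7.863e+04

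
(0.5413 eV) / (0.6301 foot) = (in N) 4.516e-19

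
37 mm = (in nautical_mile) 1.998e-05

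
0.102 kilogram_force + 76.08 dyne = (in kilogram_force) 0.1021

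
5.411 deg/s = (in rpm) 0.9018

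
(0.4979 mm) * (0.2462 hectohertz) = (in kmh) 0.04413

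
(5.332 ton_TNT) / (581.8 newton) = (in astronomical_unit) 0.0002563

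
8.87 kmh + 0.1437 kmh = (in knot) 4.867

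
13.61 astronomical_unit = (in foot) 6.68e+12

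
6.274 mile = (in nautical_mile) 5.452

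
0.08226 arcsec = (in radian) 3.988e-07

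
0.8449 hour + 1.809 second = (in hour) 0.8454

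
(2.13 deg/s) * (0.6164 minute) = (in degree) 78.78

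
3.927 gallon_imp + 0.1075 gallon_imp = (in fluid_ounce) 620.2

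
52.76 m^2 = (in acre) 0.01304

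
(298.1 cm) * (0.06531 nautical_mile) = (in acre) 0.0891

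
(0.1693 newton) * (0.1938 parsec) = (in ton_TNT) 2.42e+05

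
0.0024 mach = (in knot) 1.589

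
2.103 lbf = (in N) 9.355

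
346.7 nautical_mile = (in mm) 6.421e+08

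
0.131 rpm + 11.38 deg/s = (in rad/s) 0.2123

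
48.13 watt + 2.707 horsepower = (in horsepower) 2.772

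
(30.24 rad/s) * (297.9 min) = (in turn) 8.602e+04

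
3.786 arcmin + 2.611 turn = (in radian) 16.41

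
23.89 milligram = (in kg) 2.389e-05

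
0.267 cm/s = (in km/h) 0.009612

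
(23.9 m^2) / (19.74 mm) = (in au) 8.093e-09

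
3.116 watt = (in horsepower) 0.004179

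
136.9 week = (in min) 1.38e+06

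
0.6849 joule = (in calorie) 0.1637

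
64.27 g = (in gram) 64.27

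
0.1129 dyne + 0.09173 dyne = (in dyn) 0.2046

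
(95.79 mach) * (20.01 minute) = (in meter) 3.916e+07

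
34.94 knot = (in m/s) 17.97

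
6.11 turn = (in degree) 2200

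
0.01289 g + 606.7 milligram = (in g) 0.6196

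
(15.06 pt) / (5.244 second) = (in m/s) 0.001013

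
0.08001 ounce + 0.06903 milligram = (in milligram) 2268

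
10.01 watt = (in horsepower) 0.01342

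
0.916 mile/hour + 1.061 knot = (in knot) 1.857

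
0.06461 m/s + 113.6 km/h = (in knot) 61.46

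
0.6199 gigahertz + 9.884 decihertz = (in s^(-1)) 6.199e+08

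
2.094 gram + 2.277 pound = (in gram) 1035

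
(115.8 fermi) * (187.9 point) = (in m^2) 7.676e-15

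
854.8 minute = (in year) 0.001626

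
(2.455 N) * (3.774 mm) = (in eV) 5.783e+16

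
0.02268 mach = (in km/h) 27.8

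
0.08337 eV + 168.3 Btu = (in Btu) 168.3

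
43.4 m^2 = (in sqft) 467.2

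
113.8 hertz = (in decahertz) 11.38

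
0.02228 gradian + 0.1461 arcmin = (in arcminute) 1.349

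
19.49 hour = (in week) 0.116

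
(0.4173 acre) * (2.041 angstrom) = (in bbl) 2.168e-06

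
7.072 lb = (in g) 3208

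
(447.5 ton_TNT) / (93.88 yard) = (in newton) 2.181e+10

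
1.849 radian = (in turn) 0.2943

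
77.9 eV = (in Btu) 1.183e-20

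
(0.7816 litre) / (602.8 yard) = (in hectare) 1.418e-10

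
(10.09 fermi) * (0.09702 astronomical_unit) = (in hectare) 1.464e-08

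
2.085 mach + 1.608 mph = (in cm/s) 7.107e+04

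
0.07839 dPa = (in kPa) 7.839e-06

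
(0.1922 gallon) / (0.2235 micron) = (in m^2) 3255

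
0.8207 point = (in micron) 289.5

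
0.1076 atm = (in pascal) 1.09e+04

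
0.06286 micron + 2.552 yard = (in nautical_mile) 0.00126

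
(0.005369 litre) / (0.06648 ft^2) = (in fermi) 8.693e+11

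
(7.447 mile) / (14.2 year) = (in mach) 7.86e-08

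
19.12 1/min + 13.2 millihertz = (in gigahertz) 3.319e-10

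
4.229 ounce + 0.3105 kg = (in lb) 0.9488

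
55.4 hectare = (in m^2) 5.54e+05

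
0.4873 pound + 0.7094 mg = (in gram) 221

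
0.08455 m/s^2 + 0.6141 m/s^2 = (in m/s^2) 0.6986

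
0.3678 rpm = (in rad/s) 0.03852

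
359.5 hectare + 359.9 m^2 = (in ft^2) 3.87e+07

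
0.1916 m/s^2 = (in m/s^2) 0.1916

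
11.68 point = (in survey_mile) 2.56e-06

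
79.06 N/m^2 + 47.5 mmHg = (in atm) 0.06328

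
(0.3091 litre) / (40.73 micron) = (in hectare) 0.0007589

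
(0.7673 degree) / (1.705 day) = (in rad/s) 9.091e-08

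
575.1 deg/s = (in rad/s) 10.04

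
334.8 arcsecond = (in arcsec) 334.8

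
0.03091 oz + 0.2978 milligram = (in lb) 0.001933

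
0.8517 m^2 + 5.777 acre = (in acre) 5.777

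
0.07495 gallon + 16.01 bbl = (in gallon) 672.5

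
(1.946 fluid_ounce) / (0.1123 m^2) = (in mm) 0.5125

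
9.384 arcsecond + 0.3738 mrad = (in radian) 0.0004193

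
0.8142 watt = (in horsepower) 0.001092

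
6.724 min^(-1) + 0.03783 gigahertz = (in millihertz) 3.783e+10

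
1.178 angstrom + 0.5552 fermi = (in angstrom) 1.178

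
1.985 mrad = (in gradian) 0.1264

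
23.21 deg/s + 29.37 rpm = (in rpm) 33.24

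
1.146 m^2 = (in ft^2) 12.34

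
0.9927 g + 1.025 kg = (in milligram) 1.026e+06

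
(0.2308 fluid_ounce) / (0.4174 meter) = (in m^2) 1.635e-05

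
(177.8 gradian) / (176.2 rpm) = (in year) 4.8e-09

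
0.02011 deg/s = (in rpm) 0.003352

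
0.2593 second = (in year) 8.222e-09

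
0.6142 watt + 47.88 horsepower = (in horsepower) 47.88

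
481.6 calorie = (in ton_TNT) 4.816e-07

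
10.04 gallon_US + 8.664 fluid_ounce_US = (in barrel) 0.2407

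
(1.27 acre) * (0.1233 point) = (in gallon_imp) 49.18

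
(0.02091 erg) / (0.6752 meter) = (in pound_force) 6.962e-10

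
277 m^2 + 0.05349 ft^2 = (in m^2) 277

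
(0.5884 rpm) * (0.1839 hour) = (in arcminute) 1.402e+05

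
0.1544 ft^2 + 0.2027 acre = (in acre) 0.2027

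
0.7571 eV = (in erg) 1.213e-12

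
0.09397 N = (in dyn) 9397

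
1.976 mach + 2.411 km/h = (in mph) 1507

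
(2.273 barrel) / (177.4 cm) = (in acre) 5.034e-05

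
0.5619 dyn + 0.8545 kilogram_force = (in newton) 8.38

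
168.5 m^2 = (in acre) 0.04164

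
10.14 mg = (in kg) 1.014e-05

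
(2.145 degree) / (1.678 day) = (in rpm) 2.466e-06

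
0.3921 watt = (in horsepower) 0.0005258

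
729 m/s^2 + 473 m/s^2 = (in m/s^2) 1202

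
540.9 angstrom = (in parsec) 1.753e-24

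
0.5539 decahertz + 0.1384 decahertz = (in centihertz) 692.3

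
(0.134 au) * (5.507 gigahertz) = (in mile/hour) 2.469e+20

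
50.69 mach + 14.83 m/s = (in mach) 50.73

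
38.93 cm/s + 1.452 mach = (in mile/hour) 1107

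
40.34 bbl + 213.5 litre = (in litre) 6627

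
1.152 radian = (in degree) 66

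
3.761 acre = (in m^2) 1.522e+04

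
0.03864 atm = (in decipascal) 3.915e+04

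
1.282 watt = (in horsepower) 0.001719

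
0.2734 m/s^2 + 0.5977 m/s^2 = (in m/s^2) 0.8711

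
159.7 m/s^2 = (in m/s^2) 159.7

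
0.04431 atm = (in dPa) 4.49e+04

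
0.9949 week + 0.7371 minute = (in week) 0.995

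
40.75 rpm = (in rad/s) 4.267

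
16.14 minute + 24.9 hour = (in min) 1510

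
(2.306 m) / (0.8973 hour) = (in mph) 0.001597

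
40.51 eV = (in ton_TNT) 1.551e-27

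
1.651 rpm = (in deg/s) 9.906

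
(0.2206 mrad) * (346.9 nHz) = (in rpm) 7.308e-10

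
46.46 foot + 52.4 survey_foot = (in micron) 3.013e+07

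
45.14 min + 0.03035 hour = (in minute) 46.96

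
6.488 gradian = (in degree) 5.839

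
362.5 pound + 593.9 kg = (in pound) 1672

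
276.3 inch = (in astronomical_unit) 4.691e-11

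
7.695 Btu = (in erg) 8.119e+10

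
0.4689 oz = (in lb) 0.02931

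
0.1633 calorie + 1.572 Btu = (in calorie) 396.6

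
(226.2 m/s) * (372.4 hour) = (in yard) 3.316e+08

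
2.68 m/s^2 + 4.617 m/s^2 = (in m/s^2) 7.297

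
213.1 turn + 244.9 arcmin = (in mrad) 1.339e+06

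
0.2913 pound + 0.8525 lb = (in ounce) 18.3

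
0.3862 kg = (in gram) 386.2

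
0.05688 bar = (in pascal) 5688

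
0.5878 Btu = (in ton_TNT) 1.482e-07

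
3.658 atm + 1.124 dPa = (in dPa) 3.706e+06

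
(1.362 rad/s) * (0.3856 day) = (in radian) 4.538e+04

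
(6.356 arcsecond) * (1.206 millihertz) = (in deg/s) 2.129e-06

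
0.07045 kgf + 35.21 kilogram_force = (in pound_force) 77.78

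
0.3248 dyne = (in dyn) 0.3248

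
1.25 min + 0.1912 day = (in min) 276.6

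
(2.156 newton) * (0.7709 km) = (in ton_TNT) 3.972e-07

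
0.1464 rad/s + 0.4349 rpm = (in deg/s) 11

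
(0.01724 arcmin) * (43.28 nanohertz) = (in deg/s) 1.244e-11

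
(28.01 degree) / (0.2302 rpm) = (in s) 20.28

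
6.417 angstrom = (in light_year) 6.783e-26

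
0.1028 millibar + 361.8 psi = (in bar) 24.95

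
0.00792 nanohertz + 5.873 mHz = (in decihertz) 0.05873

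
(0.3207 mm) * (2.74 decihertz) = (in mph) 0.0001966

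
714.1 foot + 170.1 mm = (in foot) 714.7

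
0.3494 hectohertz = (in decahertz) 3.494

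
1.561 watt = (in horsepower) 0.002093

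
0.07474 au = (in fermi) 1.118e+25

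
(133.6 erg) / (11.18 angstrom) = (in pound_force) 2686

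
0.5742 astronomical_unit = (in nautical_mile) 4.638e+07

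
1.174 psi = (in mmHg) 60.71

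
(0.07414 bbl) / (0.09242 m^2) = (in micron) 1.275e+05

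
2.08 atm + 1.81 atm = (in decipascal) 3.942e+06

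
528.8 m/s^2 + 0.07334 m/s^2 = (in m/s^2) 528.9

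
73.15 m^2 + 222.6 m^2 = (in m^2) 295.8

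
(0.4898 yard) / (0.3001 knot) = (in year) 9.199e-08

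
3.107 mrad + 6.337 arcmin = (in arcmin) 17.02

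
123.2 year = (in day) 4.497e+04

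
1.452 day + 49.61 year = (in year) 49.61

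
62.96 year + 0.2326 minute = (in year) 62.96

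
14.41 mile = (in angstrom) 2.319e+14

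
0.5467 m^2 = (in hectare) 5.467e-05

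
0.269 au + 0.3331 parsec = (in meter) 1.028e+16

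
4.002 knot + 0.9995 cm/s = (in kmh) 7.448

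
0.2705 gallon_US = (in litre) 1.024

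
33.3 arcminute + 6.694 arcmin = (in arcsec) 2400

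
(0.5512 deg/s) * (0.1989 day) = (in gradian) 1.052e+04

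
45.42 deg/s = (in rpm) 7.57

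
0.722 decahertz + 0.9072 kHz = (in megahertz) 0.0009144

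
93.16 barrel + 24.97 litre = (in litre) 1.484e+04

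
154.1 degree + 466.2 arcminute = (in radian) 2.825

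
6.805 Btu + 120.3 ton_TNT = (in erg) 5.033e+18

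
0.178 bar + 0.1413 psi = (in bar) 0.1877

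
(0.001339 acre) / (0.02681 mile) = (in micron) 1.256e+05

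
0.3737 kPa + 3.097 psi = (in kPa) 21.73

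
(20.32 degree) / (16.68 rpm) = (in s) 0.203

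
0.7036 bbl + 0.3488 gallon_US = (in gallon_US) 29.9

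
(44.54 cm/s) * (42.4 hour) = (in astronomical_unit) 4.545e-07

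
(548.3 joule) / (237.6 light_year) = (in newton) 2.439e-16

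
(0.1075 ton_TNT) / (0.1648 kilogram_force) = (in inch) 1.096e+10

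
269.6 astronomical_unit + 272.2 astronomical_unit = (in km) 8.105e+10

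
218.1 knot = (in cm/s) 1.122e+04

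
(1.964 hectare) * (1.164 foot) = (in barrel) 4.383e+04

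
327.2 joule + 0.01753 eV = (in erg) 3.272e+09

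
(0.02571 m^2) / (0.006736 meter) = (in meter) 3.817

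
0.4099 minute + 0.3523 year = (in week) 18.37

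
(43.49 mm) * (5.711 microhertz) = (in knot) 4.828e-07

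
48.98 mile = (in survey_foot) 2.586e+05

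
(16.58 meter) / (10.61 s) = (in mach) 0.004589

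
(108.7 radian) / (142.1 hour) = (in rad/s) 0.0002125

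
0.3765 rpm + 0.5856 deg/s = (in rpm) 0.4741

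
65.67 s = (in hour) 0.01824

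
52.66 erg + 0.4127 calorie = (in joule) 1.727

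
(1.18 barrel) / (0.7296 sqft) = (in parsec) 8.97e-17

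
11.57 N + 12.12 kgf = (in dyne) 1.304e+07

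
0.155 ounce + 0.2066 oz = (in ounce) 0.3616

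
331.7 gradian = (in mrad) 5210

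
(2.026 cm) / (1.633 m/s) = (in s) 0.01241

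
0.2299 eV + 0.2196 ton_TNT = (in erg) 9.188e+15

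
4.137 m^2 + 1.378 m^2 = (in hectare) 0.0005515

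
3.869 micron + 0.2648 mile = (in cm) 4.262e+04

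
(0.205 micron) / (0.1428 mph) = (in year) 1.018e-13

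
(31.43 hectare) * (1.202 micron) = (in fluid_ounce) 1.277e+04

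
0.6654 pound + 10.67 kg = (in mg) 1.097e+07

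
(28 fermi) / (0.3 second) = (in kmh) 3.36e-13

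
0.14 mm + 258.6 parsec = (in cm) 7.98e+20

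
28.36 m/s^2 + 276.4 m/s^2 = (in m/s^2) 304.8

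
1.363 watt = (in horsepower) 0.001828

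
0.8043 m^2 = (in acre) 0.0001987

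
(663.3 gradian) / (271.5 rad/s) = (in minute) 0.0006396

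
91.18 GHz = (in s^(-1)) 9.118e+10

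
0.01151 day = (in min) 16.57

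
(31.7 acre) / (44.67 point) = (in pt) 2.308e+10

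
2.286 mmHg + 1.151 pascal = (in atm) 0.003019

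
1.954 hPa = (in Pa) 195.4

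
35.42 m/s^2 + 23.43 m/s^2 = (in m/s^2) 58.85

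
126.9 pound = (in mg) 5.756e+07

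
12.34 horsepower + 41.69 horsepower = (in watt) 4.029e+04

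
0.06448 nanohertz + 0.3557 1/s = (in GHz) 3.557e-10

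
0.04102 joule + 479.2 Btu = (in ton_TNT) 0.0001208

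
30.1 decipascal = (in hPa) 0.0301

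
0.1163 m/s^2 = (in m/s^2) 0.1163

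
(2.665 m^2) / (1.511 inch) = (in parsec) 2.25e-15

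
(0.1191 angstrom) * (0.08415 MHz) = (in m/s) 1.002e-06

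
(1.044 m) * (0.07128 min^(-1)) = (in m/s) 0.00124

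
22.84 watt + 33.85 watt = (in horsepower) 0.07602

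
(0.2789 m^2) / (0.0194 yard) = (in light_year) 1.662e-15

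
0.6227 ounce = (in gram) 17.65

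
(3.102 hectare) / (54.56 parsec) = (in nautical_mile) 9.949e-18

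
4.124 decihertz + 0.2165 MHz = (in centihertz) 2.165e+07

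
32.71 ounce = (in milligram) 9.273e+05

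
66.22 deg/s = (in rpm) 11.04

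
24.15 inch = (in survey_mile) 0.0003812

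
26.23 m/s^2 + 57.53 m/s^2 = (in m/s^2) 83.76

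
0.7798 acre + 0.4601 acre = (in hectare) 0.5018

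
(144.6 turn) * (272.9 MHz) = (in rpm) 2.368e+12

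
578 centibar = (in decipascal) 5.78e+06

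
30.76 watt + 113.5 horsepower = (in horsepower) 113.5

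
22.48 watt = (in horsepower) 0.03015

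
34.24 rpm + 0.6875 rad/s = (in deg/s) 244.8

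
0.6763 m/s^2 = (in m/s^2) 0.6763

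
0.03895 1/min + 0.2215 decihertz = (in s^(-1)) 0.0228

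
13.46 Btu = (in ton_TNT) 3.394e-06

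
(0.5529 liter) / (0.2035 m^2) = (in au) 1.816e-14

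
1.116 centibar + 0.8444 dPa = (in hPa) 11.16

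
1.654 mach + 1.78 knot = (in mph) 1262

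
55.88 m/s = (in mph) 125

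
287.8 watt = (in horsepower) 0.3859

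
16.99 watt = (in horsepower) 0.02278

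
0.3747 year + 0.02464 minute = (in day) 136.8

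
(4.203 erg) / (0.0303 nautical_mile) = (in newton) 7.49e-09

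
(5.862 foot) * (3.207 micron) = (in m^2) 5.73e-06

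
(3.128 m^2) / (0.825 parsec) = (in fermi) 0.1229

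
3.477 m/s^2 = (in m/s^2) 3.477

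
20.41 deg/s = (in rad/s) 0.3562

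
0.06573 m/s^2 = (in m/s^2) 0.06573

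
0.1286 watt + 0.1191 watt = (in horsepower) 0.0003322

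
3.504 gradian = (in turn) 0.00876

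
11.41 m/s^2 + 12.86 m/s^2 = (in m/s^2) 24.27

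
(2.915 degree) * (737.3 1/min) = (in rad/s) 0.6252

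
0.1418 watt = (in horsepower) 0.0001902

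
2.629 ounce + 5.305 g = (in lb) 0.176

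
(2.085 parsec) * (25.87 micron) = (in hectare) 1.664e+08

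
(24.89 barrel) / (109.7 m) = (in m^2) 0.03607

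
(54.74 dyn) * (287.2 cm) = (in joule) 0.001572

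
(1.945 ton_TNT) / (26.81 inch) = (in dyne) 1.195e+15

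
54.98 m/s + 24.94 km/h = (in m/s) 61.91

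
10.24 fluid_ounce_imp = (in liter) 0.2909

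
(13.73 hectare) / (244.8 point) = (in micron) 1.59e+12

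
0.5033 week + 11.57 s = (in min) 5073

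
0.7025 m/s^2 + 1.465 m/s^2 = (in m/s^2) 2.167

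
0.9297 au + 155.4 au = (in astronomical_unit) 156.3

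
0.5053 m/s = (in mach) 0.001484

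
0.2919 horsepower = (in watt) 217.7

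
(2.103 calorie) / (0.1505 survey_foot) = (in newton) 191.8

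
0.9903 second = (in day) 1.146e-05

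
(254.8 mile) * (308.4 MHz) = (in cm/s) 1.265e+16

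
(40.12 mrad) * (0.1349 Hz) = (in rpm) 0.05168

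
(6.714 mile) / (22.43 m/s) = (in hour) 0.1338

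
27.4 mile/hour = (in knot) 23.81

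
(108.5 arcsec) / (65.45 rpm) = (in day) 8.883e-10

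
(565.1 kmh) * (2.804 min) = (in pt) 7.486e+07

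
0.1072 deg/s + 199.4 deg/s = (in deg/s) 199.5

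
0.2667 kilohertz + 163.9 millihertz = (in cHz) 2.669e+04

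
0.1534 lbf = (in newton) 0.6824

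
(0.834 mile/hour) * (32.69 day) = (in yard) 1.152e+06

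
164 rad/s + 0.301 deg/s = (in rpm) 1566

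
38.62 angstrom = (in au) 2.582e-20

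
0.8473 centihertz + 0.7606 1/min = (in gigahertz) 2.115e-11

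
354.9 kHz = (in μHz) 3.549e+11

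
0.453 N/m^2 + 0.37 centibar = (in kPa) 0.3705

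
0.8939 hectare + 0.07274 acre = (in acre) 2.282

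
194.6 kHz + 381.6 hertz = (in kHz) 195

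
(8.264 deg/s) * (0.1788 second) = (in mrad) 25.79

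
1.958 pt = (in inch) 0.02719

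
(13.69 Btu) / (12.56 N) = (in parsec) 3.727e-14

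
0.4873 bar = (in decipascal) 4.873e+05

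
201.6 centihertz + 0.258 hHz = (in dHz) 278.2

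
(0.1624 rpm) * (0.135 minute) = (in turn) 0.02192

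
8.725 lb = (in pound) 8.725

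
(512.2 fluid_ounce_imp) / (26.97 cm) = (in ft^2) 0.5808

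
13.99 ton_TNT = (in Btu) 5.548e+07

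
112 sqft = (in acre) 0.002571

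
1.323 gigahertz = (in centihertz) 1.323e+11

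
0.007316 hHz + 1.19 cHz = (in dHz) 7.435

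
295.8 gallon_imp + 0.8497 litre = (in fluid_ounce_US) 4.55e+04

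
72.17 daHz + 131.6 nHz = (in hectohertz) 7.217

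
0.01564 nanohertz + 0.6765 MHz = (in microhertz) 6.765e+11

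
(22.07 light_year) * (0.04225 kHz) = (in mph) 1.973e+19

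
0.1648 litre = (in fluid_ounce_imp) 5.8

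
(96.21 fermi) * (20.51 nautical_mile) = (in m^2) 3.654e-09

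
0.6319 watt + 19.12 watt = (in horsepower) 0.02649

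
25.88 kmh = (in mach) 0.02111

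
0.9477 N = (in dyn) 9.477e+04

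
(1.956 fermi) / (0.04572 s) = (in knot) 8.316e-14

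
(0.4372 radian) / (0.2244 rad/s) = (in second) 1.948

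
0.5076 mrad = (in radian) 0.0005076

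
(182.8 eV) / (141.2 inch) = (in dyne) 8.166e-13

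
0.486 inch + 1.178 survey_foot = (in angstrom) 3.714e+09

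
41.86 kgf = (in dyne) 4.105e+07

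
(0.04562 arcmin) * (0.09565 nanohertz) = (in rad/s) 1.269e-15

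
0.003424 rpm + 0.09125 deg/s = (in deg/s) 0.1118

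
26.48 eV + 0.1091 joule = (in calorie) 0.02608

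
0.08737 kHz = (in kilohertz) 0.08737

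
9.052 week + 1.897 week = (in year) 0.21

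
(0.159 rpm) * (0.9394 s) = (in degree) 0.8962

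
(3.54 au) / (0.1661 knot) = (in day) 7.173e+07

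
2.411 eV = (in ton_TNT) 9.232e-29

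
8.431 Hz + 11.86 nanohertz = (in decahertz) 0.8431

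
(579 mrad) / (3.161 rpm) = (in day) 2.024e-05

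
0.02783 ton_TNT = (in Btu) 1.104e+05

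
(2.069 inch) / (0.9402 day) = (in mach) 1.9e-09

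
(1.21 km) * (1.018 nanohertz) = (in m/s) 1.232e-06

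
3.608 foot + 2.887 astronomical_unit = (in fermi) 4.319e+26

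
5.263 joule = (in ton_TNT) 1.258e-09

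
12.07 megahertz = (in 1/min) 7.242e+08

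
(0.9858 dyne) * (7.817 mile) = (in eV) 7.74e+17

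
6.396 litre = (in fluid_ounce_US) 216.3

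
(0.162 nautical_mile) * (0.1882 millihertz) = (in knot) 0.1098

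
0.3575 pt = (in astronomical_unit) 8.43e-16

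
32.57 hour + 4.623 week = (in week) 4.817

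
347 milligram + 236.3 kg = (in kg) 236.3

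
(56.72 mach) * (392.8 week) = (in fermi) 4.588e+27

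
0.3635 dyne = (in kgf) 3.707e-07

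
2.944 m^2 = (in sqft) 31.69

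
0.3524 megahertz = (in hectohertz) 3524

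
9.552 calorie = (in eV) 2.494e+20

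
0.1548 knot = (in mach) 0.0002339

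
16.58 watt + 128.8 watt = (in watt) 145.4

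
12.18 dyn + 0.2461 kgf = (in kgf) 0.2461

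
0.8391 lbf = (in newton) 3.733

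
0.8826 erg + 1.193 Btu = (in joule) 1259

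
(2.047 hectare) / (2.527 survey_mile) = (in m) 5.033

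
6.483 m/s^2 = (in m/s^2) 6.483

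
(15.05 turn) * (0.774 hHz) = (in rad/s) 7319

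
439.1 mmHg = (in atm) 0.5778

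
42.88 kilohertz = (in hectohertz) 428.8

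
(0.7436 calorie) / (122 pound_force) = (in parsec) 1.858e-19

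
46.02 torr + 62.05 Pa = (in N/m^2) 6198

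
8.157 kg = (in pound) 17.98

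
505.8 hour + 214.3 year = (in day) 7.824e+04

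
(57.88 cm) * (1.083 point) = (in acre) 5.464e-08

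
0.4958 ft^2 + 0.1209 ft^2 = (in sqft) 0.6167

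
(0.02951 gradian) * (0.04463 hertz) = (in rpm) 0.0001976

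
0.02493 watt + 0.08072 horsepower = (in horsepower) 0.08075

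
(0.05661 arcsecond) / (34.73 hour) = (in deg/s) 1.258e-10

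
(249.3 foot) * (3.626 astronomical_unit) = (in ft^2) 4.437e+14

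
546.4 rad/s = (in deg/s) 3.131e+04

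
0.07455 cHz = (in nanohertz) 7.455e+05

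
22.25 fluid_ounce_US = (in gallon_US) 0.1738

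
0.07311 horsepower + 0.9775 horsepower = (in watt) 783.4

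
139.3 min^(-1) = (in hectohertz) 0.02322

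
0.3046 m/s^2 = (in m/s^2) 0.3046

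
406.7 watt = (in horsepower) 0.5454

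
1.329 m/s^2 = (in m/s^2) 1.329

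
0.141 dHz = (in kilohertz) 1.41e-05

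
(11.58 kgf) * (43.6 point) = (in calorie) 0.4175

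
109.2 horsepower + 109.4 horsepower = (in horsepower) 218.6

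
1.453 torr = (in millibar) 1.937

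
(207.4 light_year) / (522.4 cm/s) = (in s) 3.756e+17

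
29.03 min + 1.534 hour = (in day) 0.08408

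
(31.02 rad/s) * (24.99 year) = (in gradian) 1.556e+12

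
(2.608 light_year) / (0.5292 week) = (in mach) 2.264e+08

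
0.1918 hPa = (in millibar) 0.1918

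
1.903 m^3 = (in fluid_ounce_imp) 6.698e+04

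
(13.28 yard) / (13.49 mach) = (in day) 3.06e-08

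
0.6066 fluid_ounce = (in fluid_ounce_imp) 0.6314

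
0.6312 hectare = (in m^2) 6312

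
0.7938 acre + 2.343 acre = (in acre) 3.137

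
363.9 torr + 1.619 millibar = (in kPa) 48.68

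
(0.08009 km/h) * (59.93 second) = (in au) 8.912e-12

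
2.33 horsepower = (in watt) 1737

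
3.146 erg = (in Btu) 2.982e-10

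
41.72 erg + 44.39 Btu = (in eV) 2.923e+23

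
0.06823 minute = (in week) 6.769e-06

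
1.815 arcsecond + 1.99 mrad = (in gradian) 0.1272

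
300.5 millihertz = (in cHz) 30.05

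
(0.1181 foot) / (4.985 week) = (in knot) 2.321e-08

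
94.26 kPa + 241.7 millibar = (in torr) 888.3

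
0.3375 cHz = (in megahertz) 3.375e-09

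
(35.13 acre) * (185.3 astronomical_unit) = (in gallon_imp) 8.669e+20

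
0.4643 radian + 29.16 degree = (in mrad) 973.2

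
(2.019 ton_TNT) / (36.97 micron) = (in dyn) 2.285e+19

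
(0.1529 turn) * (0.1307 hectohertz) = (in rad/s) 12.56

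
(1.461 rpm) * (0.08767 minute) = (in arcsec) 1.66e+05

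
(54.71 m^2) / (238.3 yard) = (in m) 0.2511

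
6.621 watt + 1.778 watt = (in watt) 8.399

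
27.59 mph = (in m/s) 12.33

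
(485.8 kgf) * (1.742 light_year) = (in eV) 4.901e+38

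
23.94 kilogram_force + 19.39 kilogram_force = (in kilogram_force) 43.33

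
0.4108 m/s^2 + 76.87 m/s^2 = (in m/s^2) 77.28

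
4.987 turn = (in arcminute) 1.077e+05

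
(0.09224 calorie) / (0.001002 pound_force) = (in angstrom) 8.659e+11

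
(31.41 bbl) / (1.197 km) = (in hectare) 4.172e-07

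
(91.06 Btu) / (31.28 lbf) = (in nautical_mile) 0.3728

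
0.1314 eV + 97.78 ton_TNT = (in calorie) 9.778e+10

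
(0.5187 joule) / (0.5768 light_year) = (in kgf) 9.693e-18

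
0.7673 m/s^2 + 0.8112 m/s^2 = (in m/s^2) 1.579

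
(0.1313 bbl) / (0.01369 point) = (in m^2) 4322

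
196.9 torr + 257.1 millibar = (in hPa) 519.6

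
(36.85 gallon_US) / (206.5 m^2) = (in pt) 1.915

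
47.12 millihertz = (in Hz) 0.04712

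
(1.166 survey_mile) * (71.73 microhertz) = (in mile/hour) 0.3011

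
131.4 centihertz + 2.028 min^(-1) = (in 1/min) 80.87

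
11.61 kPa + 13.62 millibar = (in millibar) 129.7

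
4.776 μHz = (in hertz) 4.776e-06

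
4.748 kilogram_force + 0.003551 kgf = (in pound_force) 10.48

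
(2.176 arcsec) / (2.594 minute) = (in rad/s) 6.778e-08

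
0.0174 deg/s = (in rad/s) 0.0003037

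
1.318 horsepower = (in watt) 982.8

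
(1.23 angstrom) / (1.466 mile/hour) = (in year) 5.951e-18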